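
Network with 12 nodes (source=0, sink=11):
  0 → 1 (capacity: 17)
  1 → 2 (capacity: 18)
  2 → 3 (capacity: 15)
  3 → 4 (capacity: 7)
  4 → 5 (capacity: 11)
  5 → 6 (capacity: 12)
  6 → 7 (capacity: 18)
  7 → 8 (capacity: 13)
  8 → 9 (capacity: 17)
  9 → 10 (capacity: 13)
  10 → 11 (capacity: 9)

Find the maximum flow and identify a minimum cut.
Max flow = 7, Min cut edges: (3,4)

Maximum flow: 7
Minimum cut: (3,4)
Partition: S = [0, 1, 2, 3], T = [4, 5, 6, 7, 8, 9, 10, 11]

Max-flow min-cut theorem verified: both equal 7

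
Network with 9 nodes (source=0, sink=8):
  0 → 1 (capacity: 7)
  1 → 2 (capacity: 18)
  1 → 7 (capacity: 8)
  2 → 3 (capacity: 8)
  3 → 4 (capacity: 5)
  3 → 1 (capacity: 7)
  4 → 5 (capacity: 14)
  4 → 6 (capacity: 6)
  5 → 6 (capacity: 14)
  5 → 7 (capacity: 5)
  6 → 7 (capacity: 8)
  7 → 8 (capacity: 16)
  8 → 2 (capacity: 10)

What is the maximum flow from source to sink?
Maximum flow = 7

Max flow: 7

Flow assignment:
  0 → 1: 7/7
  1 → 7: 7/8
  7 → 8: 7/16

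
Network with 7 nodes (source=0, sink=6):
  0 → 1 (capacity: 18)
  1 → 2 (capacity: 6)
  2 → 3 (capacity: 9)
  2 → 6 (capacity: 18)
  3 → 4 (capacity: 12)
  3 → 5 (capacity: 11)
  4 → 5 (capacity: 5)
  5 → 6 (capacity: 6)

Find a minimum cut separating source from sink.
Min cut value = 6, edges: (1,2)

Min cut value: 6
Partition: S = [0, 1], T = [2, 3, 4, 5, 6]
Cut edges: (1,2)

By max-flow min-cut theorem, max flow = min cut = 6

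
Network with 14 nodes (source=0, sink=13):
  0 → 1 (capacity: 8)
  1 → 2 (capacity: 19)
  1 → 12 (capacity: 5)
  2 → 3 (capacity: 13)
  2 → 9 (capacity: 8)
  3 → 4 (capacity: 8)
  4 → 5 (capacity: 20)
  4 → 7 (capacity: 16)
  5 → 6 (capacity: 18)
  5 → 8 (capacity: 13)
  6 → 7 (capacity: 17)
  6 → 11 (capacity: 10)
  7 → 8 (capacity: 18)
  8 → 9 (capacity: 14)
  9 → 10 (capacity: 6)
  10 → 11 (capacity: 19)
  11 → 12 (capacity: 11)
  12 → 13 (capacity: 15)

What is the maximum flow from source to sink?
Maximum flow = 8

Max flow: 8

Flow assignment:
  0 → 1: 8/8
  1 → 2: 3/19
  1 → 12: 5/5
  2 → 9: 3/8
  9 → 10: 3/6
  10 → 11: 3/19
  11 → 12: 3/11
  12 → 13: 8/15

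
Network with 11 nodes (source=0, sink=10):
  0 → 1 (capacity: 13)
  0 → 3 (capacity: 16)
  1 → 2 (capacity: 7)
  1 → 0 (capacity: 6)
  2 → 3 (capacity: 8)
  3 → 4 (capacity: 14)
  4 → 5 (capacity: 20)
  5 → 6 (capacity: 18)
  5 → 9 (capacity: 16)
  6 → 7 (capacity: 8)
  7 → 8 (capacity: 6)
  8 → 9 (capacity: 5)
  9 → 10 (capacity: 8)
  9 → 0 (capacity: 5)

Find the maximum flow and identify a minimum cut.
Max flow = 8, Min cut edges: (9,10)

Maximum flow: 8
Minimum cut: (9,10)
Partition: S = [0, 1, 2, 3, 4, 5, 6, 7, 8, 9], T = [10]

Max-flow min-cut theorem verified: both equal 8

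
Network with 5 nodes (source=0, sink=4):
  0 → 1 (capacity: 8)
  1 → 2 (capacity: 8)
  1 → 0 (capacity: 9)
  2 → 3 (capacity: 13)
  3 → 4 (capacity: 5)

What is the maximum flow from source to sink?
Maximum flow = 5

Max flow: 5

Flow assignment:
  0 → 1: 5/8
  1 → 2: 5/8
  2 → 3: 5/13
  3 → 4: 5/5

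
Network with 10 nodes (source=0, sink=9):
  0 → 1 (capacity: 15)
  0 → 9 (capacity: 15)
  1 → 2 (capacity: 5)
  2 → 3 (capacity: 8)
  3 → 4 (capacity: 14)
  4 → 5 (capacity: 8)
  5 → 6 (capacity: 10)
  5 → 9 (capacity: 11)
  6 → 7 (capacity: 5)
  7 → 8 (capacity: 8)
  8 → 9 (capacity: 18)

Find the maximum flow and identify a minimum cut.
Max flow = 20, Min cut edges: (0,9), (1,2)

Maximum flow: 20
Minimum cut: (0,9), (1,2)
Partition: S = [0, 1], T = [2, 3, 4, 5, 6, 7, 8, 9]

Max-flow min-cut theorem verified: both equal 20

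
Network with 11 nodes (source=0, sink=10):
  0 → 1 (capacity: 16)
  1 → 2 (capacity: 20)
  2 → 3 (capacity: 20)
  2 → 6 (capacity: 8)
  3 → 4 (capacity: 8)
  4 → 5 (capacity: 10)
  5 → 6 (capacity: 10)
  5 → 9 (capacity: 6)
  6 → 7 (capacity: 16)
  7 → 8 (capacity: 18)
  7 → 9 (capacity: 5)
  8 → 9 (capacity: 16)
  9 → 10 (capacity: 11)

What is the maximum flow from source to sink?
Maximum flow = 11

Max flow: 11

Flow assignment:
  0 → 1: 11/16
  1 → 2: 11/20
  2 → 3: 8/20
  2 → 6: 3/8
  3 → 4: 8/8
  4 → 5: 8/10
  5 → 6: 2/10
  5 → 9: 6/6
  6 → 7: 5/16
  7 → 9: 5/5
  9 → 10: 11/11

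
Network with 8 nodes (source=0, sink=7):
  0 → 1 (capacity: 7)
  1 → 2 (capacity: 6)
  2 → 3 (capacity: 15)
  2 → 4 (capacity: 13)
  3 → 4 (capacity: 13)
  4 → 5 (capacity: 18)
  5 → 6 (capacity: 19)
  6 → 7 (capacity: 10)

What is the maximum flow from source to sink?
Maximum flow = 6

Max flow: 6

Flow assignment:
  0 → 1: 6/7
  1 → 2: 6/6
  2 → 4: 6/13
  4 → 5: 6/18
  5 → 6: 6/19
  6 → 7: 6/10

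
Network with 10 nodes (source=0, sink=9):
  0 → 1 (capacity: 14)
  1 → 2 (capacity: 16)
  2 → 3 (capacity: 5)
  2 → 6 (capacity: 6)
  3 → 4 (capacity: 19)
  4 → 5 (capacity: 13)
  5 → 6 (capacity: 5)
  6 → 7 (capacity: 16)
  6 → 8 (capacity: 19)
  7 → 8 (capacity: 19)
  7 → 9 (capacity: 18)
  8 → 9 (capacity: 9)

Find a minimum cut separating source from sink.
Min cut value = 11, edges: (2,6), (5,6)

Min cut value: 11
Partition: S = [0, 1, 2, 3, 4, 5], T = [6, 7, 8, 9]
Cut edges: (2,6), (5,6)

By max-flow min-cut theorem, max flow = min cut = 11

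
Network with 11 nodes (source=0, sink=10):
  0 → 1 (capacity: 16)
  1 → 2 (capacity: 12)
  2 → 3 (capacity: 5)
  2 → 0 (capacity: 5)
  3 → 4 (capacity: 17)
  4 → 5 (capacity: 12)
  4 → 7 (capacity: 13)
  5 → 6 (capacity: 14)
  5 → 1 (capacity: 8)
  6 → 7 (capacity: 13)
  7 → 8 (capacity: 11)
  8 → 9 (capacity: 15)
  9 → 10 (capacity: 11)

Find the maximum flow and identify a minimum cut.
Max flow = 5, Min cut edges: (2,3)

Maximum flow: 5
Minimum cut: (2,3)
Partition: S = [0, 1, 2], T = [3, 4, 5, 6, 7, 8, 9, 10]

Max-flow min-cut theorem verified: both equal 5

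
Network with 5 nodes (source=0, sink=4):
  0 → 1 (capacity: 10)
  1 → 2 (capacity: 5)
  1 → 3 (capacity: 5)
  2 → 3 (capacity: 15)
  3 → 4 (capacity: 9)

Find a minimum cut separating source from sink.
Min cut value = 9, edges: (3,4)

Min cut value: 9
Partition: S = [0, 1, 2, 3], T = [4]
Cut edges: (3,4)

By max-flow min-cut theorem, max flow = min cut = 9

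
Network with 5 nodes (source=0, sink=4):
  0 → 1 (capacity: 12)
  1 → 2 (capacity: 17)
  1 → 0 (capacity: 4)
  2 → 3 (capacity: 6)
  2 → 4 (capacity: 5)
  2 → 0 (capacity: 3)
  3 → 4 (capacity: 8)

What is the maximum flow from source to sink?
Maximum flow = 11

Max flow: 11

Flow assignment:
  0 → 1: 11/12
  1 → 2: 11/17
  2 → 3: 6/6
  2 → 4: 5/5
  3 → 4: 6/8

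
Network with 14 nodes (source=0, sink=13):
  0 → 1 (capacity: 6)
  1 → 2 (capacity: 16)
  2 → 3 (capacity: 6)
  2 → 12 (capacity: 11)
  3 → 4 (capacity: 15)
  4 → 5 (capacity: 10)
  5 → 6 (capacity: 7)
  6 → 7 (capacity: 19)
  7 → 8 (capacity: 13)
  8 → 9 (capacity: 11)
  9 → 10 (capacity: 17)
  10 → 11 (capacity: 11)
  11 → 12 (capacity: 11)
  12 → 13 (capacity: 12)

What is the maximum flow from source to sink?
Maximum flow = 6

Max flow: 6

Flow assignment:
  0 → 1: 6/6
  1 → 2: 6/16
  2 → 12: 6/11
  12 → 13: 6/12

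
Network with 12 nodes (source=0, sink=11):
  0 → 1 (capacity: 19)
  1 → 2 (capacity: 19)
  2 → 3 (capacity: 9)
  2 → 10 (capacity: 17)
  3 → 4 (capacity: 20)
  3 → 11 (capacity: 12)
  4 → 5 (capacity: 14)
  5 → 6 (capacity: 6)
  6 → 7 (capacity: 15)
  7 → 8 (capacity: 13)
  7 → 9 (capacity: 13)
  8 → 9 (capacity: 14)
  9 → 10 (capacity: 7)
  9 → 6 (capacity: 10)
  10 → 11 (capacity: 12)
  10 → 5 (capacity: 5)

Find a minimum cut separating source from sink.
Min cut value = 19, edges: (1,2)

Min cut value: 19
Partition: S = [0, 1], T = [2, 3, 4, 5, 6, 7, 8, 9, 10, 11]
Cut edges: (1,2)

By max-flow min-cut theorem, max flow = min cut = 19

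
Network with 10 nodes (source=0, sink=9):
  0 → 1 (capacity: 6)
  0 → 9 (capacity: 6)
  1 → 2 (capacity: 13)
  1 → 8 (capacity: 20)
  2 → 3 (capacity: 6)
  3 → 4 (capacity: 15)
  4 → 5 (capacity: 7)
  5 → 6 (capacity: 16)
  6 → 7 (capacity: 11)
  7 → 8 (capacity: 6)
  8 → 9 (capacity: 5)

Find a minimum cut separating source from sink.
Min cut value = 11, edges: (0,9), (8,9)

Min cut value: 11
Partition: S = [0, 1, 2, 3, 4, 5, 6, 7, 8], T = [9]
Cut edges: (0,9), (8,9)

By max-flow min-cut theorem, max flow = min cut = 11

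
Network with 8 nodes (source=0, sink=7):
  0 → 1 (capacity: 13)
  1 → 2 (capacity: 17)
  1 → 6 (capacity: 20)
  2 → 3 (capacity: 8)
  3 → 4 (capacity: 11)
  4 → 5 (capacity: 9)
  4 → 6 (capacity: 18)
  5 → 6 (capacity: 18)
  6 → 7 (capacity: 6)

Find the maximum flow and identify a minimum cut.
Max flow = 6, Min cut edges: (6,7)

Maximum flow: 6
Minimum cut: (6,7)
Partition: S = [0, 1, 2, 3, 4, 5, 6], T = [7]

Max-flow min-cut theorem verified: both equal 6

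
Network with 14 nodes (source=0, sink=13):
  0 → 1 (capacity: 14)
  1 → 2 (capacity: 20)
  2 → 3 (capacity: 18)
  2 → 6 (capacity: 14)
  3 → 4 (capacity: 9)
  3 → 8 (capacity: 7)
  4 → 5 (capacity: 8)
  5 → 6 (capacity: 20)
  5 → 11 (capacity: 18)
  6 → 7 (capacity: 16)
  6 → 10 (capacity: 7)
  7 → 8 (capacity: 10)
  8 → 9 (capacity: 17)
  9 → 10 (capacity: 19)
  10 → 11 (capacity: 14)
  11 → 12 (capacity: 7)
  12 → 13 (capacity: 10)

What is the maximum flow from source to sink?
Maximum flow = 7

Max flow: 7

Flow assignment:
  0 → 1: 7/14
  1 → 2: 7/20
  2 → 3: 7/18
  3 → 4: 7/9
  4 → 5: 7/8
  5 → 6: 7/20
  6 → 10: 7/7
  10 → 11: 7/14
  11 → 12: 7/7
  12 → 13: 7/10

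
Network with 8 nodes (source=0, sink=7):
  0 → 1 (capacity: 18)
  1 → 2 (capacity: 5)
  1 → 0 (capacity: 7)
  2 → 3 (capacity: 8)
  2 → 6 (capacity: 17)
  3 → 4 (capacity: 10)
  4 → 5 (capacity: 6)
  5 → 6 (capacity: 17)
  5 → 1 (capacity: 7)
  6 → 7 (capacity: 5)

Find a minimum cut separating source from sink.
Min cut value = 5, edges: (6,7)

Min cut value: 5
Partition: S = [0, 1, 2, 3, 4, 5, 6], T = [7]
Cut edges: (6,7)

By max-flow min-cut theorem, max flow = min cut = 5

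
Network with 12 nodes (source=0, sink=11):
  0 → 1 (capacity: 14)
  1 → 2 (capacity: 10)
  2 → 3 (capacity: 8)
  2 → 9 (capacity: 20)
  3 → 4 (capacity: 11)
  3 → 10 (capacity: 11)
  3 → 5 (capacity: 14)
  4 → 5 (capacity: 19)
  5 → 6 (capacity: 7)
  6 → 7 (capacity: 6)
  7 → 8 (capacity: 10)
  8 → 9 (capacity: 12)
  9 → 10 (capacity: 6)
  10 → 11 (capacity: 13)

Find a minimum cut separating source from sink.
Min cut value = 10, edges: (1,2)

Min cut value: 10
Partition: S = [0, 1], T = [2, 3, 4, 5, 6, 7, 8, 9, 10, 11]
Cut edges: (1,2)

By max-flow min-cut theorem, max flow = min cut = 10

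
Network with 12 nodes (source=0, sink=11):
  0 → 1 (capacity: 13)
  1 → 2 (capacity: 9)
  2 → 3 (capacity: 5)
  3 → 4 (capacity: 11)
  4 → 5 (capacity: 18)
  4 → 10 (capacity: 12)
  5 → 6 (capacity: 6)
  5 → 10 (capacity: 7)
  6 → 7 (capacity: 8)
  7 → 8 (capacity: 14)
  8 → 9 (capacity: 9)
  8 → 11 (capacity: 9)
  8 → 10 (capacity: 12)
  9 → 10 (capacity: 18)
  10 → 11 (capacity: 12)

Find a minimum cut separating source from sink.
Min cut value = 5, edges: (2,3)

Min cut value: 5
Partition: S = [0, 1, 2], T = [3, 4, 5, 6, 7, 8, 9, 10, 11]
Cut edges: (2,3)

By max-flow min-cut theorem, max flow = min cut = 5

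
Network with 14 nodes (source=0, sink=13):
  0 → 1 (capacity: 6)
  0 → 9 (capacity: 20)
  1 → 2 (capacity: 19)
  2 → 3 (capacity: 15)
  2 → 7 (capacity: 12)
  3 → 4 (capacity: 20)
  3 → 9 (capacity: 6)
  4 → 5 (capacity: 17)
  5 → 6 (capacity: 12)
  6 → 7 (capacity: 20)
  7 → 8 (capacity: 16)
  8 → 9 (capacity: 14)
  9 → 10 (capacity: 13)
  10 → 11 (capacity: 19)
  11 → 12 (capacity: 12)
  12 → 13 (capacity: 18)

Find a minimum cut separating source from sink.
Min cut value = 12, edges: (11,12)

Min cut value: 12
Partition: S = [0, 1, 2, 3, 4, 5, 6, 7, 8, 9, 10, 11], T = [12, 13]
Cut edges: (11,12)

By max-flow min-cut theorem, max flow = min cut = 12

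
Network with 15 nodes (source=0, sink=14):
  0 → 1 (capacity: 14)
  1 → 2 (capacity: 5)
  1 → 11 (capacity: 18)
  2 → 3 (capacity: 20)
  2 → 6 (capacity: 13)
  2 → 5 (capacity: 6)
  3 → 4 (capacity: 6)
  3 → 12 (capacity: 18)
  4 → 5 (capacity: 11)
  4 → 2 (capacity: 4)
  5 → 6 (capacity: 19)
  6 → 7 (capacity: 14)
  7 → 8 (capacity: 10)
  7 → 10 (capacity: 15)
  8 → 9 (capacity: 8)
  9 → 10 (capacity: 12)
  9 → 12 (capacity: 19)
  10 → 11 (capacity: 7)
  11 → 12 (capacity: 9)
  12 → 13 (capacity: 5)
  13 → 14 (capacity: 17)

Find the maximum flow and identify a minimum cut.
Max flow = 5, Min cut edges: (12,13)

Maximum flow: 5
Minimum cut: (12,13)
Partition: S = [0, 1, 2, 3, 4, 5, 6, 7, 8, 9, 10, 11, 12], T = [13, 14]

Max-flow min-cut theorem verified: both equal 5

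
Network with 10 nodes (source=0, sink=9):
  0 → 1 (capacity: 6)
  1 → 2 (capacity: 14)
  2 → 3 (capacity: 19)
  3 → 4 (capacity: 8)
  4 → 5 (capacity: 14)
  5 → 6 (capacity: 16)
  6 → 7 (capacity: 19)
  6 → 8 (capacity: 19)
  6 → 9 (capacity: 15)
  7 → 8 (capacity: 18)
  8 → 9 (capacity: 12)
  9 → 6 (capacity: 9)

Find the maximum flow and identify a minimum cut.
Max flow = 6, Min cut edges: (0,1)

Maximum flow: 6
Minimum cut: (0,1)
Partition: S = [0], T = [1, 2, 3, 4, 5, 6, 7, 8, 9]

Max-flow min-cut theorem verified: both equal 6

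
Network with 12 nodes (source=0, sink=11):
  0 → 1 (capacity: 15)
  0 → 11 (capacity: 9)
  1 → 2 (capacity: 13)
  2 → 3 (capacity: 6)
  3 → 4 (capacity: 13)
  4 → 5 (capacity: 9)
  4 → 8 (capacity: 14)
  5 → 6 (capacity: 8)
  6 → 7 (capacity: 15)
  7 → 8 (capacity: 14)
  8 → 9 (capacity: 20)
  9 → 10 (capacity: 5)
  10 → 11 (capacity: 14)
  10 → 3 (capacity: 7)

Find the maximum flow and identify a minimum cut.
Max flow = 14, Min cut edges: (0,11), (9,10)

Maximum flow: 14
Minimum cut: (0,11), (9,10)
Partition: S = [0, 1, 2, 3, 4, 5, 6, 7, 8, 9], T = [10, 11]

Max-flow min-cut theorem verified: both equal 14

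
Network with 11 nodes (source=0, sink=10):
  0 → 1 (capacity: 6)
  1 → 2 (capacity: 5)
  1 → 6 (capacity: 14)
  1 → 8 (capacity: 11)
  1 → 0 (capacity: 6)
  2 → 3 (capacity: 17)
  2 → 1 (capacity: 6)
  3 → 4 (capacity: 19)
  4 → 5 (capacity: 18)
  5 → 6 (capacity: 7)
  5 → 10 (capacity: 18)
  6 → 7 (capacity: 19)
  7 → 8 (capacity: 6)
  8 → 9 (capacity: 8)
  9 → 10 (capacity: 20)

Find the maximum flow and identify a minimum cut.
Max flow = 6, Min cut edges: (0,1)

Maximum flow: 6
Minimum cut: (0,1)
Partition: S = [0], T = [1, 2, 3, 4, 5, 6, 7, 8, 9, 10]

Max-flow min-cut theorem verified: both equal 6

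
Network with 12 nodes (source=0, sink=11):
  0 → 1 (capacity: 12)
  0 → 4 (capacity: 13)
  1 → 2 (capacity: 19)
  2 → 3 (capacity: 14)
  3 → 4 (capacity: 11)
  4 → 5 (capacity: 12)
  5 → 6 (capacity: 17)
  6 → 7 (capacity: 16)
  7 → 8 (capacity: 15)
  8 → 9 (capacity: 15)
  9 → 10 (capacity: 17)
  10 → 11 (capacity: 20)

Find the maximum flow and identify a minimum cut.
Max flow = 12, Min cut edges: (4,5)

Maximum flow: 12
Minimum cut: (4,5)
Partition: S = [0, 1, 2, 3, 4], T = [5, 6, 7, 8, 9, 10, 11]

Max-flow min-cut theorem verified: both equal 12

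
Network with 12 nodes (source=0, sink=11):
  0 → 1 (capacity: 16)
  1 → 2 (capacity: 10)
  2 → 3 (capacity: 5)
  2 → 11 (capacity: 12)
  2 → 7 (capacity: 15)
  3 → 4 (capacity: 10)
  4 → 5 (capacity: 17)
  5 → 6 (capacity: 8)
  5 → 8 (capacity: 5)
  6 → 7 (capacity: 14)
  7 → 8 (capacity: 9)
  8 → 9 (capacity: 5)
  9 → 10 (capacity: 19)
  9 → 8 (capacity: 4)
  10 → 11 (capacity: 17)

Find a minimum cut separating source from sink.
Min cut value = 10, edges: (1,2)

Min cut value: 10
Partition: S = [0, 1], T = [2, 3, 4, 5, 6, 7, 8, 9, 10, 11]
Cut edges: (1,2)

By max-flow min-cut theorem, max flow = min cut = 10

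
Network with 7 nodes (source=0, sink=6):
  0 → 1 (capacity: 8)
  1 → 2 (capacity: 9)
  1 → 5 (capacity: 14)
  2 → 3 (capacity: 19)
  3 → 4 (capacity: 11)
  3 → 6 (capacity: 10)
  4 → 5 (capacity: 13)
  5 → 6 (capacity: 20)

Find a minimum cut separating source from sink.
Min cut value = 8, edges: (0,1)

Min cut value: 8
Partition: S = [0], T = [1, 2, 3, 4, 5, 6]
Cut edges: (0,1)

By max-flow min-cut theorem, max flow = min cut = 8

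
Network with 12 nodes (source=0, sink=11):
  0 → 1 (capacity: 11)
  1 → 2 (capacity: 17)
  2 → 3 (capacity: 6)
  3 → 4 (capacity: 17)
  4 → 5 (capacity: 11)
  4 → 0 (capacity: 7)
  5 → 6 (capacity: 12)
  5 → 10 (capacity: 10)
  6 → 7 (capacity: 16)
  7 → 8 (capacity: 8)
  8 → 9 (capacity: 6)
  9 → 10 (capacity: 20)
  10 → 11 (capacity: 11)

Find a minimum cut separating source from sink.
Min cut value = 6, edges: (2,3)

Min cut value: 6
Partition: S = [0, 1, 2], T = [3, 4, 5, 6, 7, 8, 9, 10, 11]
Cut edges: (2,3)

By max-flow min-cut theorem, max flow = min cut = 6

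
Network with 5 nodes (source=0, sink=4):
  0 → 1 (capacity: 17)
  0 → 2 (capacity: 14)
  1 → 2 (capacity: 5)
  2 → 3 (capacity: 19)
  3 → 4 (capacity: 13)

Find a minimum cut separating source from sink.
Min cut value = 13, edges: (3,4)

Min cut value: 13
Partition: S = [0, 1, 2, 3], T = [4]
Cut edges: (3,4)

By max-flow min-cut theorem, max flow = min cut = 13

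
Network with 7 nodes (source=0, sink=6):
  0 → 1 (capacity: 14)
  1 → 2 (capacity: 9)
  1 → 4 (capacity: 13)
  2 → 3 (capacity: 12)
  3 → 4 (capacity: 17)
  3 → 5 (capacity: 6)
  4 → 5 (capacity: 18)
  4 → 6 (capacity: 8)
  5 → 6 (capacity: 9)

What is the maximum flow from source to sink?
Maximum flow = 14

Max flow: 14

Flow assignment:
  0 → 1: 14/14
  1 → 2: 1/9
  1 → 4: 13/13
  2 → 3: 1/12
  3 → 4: 1/17
  4 → 5: 6/18
  4 → 6: 8/8
  5 → 6: 6/9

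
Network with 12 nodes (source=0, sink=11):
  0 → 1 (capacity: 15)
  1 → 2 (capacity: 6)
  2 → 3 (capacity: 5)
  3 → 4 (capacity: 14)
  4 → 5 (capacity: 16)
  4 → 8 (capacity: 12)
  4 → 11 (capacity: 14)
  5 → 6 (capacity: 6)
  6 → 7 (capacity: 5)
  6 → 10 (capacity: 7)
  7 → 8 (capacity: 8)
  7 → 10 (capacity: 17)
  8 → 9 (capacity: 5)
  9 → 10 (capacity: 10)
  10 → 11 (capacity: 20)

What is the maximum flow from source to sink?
Maximum flow = 5

Max flow: 5

Flow assignment:
  0 → 1: 5/15
  1 → 2: 5/6
  2 → 3: 5/5
  3 → 4: 5/14
  4 → 11: 5/14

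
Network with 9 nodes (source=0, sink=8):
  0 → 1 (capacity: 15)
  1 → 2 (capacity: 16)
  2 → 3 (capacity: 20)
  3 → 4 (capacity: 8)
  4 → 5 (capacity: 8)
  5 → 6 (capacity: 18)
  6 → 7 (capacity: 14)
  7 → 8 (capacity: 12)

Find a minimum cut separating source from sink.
Min cut value = 8, edges: (4,5)

Min cut value: 8
Partition: S = [0, 1, 2, 3, 4], T = [5, 6, 7, 8]
Cut edges: (4,5)

By max-flow min-cut theorem, max flow = min cut = 8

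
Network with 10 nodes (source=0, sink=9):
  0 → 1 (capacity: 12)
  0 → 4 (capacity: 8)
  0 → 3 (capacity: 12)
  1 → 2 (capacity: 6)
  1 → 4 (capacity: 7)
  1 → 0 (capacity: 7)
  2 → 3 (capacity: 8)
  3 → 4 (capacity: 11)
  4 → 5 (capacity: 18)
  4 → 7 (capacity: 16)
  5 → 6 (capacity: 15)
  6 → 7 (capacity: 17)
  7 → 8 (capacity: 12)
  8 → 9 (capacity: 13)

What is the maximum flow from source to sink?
Maximum flow = 12

Max flow: 12

Flow assignment:
  0 → 1: 1/12
  0 → 3: 11/12
  1 → 4: 1/7
  3 → 4: 11/11
  4 → 5: 10/18
  4 → 7: 2/16
  5 → 6: 10/15
  6 → 7: 10/17
  7 → 8: 12/12
  8 → 9: 12/13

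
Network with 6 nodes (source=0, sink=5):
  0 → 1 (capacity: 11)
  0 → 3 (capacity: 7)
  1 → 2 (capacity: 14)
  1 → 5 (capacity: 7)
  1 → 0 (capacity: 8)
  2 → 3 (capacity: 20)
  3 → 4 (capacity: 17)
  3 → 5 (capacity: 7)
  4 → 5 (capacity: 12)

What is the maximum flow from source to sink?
Maximum flow = 18

Max flow: 18

Flow assignment:
  0 → 1: 11/11
  0 → 3: 7/7
  1 → 2: 4/14
  1 → 5: 7/7
  2 → 3: 4/20
  3 → 4: 4/17
  3 → 5: 7/7
  4 → 5: 4/12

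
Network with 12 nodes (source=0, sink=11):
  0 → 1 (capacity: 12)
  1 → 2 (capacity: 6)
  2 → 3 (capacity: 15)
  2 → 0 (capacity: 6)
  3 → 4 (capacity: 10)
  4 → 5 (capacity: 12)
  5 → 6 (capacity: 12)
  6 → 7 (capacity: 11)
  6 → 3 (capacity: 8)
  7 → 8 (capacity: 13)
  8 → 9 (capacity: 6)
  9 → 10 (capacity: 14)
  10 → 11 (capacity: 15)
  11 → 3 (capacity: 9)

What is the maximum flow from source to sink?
Maximum flow = 6

Max flow: 6

Flow assignment:
  0 → 1: 6/12
  1 → 2: 6/6
  2 → 3: 6/15
  3 → 4: 6/10
  4 → 5: 6/12
  5 → 6: 6/12
  6 → 7: 6/11
  7 → 8: 6/13
  8 → 9: 6/6
  9 → 10: 6/14
  10 → 11: 6/15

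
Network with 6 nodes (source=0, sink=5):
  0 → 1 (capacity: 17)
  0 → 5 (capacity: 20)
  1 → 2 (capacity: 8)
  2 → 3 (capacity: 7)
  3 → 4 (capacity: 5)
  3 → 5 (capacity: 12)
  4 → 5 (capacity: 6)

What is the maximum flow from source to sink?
Maximum flow = 27

Max flow: 27

Flow assignment:
  0 → 1: 7/17
  0 → 5: 20/20
  1 → 2: 7/8
  2 → 3: 7/7
  3 → 5: 7/12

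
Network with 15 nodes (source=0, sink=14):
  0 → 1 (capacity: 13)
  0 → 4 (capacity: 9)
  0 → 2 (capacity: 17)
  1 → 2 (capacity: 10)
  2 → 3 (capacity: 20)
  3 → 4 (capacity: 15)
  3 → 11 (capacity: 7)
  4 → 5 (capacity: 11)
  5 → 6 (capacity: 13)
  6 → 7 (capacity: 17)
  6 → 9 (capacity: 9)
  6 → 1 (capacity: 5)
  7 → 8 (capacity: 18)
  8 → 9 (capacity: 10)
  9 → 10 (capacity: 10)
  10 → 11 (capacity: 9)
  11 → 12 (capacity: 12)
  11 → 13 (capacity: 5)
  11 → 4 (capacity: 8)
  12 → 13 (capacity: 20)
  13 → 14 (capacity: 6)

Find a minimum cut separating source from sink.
Min cut value = 6, edges: (13,14)

Min cut value: 6
Partition: S = [0, 1, 2, 3, 4, 5, 6, 7, 8, 9, 10, 11, 12, 13], T = [14]
Cut edges: (13,14)

By max-flow min-cut theorem, max flow = min cut = 6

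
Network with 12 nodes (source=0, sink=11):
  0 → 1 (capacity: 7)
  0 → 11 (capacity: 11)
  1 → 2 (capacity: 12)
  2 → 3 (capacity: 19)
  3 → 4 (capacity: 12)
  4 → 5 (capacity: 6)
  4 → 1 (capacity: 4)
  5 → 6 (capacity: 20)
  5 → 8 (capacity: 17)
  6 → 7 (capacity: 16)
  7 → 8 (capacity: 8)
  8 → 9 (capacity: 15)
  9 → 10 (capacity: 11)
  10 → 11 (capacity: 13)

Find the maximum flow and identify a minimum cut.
Max flow = 17, Min cut edges: (0,11), (4,5)

Maximum flow: 17
Minimum cut: (0,11), (4,5)
Partition: S = [0, 1, 2, 3, 4], T = [5, 6, 7, 8, 9, 10, 11]

Max-flow min-cut theorem verified: both equal 17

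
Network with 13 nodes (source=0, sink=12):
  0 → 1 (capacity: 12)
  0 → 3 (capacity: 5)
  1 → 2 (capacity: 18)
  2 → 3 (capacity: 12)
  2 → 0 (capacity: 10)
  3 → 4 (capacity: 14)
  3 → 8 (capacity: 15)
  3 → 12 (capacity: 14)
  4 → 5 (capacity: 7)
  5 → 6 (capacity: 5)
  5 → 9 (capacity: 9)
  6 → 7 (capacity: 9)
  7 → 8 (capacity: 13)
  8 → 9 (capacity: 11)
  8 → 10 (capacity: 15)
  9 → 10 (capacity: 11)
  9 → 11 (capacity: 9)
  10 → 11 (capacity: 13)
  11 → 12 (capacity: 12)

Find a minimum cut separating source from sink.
Min cut value = 17, edges: (0,3), (2,3)

Min cut value: 17
Partition: S = [0, 1, 2], T = [3, 4, 5, 6, 7, 8, 9, 10, 11, 12]
Cut edges: (0,3), (2,3)

By max-flow min-cut theorem, max flow = min cut = 17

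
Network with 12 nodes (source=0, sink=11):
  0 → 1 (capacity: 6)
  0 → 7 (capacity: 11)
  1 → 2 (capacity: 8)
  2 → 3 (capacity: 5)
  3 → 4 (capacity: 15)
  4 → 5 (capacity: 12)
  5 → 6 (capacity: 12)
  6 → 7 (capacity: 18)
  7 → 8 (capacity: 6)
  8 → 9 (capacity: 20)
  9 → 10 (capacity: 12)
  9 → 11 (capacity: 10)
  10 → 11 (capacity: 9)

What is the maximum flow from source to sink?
Maximum flow = 6

Max flow: 6

Flow assignment:
  0 → 1: 5/6
  0 → 7: 1/11
  1 → 2: 5/8
  2 → 3: 5/5
  3 → 4: 5/15
  4 → 5: 5/12
  5 → 6: 5/12
  6 → 7: 5/18
  7 → 8: 6/6
  8 → 9: 6/20
  9 → 11: 6/10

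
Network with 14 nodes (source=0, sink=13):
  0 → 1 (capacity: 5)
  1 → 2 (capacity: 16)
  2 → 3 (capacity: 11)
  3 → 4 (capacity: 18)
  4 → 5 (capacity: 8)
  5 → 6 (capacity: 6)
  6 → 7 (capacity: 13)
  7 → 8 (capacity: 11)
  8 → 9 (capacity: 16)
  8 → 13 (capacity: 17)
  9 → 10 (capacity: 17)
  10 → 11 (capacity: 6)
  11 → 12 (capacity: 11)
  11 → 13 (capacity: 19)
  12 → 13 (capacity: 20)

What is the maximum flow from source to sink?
Maximum flow = 5

Max flow: 5

Flow assignment:
  0 → 1: 5/5
  1 → 2: 5/16
  2 → 3: 5/11
  3 → 4: 5/18
  4 → 5: 5/8
  5 → 6: 5/6
  6 → 7: 5/13
  7 → 8: 5/11
  8 → 13: 5/17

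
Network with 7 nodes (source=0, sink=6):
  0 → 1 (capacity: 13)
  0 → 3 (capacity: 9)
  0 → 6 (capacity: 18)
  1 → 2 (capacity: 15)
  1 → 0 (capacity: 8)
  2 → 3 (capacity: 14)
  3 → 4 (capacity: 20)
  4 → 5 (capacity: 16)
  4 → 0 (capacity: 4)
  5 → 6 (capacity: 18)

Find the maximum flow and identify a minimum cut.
Max flow = 34, Min cut edges: (0,6), (4,5)

Maximum flow: 34
Minimum cut: (0,6), (4,5)
Partition: S = [0, 1, 2, 3, 4], T = [5, 6]

Max-flow min-cut theorem verified: both equal 34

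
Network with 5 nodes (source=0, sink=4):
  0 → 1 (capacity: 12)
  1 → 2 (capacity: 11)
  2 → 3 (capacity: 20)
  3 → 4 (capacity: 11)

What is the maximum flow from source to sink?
Maximum flow = 11

Max flow: 11

Flow assignment:
  0 → 1: 11/12
  1 → 2: 11/11
  2 → 3: 11/20
  3 → 4: 11/11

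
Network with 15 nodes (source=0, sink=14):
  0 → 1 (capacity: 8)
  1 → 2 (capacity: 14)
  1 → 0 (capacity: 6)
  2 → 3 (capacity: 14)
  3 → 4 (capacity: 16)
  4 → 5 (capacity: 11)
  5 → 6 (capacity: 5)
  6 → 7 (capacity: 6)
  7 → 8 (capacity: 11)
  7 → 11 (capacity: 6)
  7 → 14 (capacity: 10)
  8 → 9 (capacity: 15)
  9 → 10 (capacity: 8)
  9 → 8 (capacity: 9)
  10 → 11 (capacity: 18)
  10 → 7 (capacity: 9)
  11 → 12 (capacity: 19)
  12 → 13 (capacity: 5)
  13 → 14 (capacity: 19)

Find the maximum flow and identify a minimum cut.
Max flow = 5, Min cut edges: (5,6)

Maximum flow: 5
Minimum cut: (5,6)
Partition: S = [0, 1, 2, 3, 4, 5], T = [6, 7, 8, 9, 10, 11, 12, 13, 14]

Max-flow min-cut theorem verified: both equal 5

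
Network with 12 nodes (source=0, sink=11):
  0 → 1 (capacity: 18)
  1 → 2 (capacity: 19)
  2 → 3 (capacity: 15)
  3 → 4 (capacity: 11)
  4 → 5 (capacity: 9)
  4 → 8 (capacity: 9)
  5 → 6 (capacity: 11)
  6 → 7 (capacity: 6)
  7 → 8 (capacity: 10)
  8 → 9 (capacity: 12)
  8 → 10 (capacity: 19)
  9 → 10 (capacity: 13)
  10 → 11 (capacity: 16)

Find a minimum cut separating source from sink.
Min cut value = 11, edges: (3,4)

Min cut value: 11
Partition: S = [0, 1, 2, 3], T = [4, 5, 6, 7, 8, 9, 10, 11]
Cut edges: (3,4)

By max-flow min-cut theorem, max flow = min cut = 11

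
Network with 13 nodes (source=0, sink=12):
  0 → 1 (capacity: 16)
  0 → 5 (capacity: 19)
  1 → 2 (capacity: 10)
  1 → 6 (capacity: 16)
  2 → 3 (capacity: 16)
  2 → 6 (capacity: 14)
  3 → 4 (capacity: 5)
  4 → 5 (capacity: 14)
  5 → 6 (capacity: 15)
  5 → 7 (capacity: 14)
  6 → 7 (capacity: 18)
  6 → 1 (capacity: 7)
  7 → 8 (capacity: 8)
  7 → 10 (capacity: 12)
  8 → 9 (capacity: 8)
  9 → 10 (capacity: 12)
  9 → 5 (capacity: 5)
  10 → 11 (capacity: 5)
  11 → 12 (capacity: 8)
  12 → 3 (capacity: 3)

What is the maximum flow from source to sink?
Maximum flow = 5

Max flow: 5

Flow assignment:
  0 → 1: 5/16
  1 → 6: 5/16
  5 → 6: 5/15
  6 → 7: 10/18
  7 → 8: 5/8
  7 → 10: 5/12
  8 → 9: 5/8
  9 → 5: 5/5
  10 → 11: 5/5
  11 → 12: 5/8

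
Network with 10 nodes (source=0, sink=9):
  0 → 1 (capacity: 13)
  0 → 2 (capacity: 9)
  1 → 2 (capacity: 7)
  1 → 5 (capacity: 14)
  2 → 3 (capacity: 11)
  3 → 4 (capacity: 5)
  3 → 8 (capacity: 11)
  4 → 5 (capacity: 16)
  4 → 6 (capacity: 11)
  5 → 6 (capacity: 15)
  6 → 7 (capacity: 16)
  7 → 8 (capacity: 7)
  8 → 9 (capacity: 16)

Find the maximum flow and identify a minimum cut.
Max flow = 16, Min cut edges: (8,9)

Maximum flow: 16
Minimum cut: (8,9)
Partition: S = [0, 1, 2, 3, 4, 5, 6, 7, 8], T = [9]

Max-flow min-cut theorem verified: both equal 16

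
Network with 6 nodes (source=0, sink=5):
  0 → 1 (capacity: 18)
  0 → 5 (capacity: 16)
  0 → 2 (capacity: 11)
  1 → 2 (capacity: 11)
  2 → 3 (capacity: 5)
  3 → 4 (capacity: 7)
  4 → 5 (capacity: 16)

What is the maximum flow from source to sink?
Maximum flow = 21

Max flow: 21

Flow assignment:
  0 → 1: 5/18
  0 → 5: 16/16
  1 → 2: 5/11
  2 → 3: 5/5
  3 → 4: 5/7
  4 → 5: 5/16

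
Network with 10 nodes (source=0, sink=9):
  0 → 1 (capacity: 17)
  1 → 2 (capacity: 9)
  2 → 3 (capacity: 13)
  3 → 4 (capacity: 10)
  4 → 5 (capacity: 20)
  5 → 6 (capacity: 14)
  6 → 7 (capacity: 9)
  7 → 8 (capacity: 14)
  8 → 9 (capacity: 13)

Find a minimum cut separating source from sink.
Min cut value = 9, edges: (6,7)

Min cut value: 9
Partition: S = [0, 1, 2, 3, 4, 5, 6], T = [7, 8, 9]
Cut edges: (6,7)

By max-flow min-cut theorem, max flow = min cut = 9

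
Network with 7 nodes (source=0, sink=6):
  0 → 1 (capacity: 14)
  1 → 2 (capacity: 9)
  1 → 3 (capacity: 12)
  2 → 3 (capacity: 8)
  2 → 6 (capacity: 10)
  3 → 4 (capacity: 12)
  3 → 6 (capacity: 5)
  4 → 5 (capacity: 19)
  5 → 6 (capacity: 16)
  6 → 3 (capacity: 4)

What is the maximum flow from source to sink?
Maximum flow = 14

Max flow: 14

Flow assignment:
  0 → 1: 14/14
  1 → 2: 9/9
  1 → 3: 5/12
  2 → 6: 9/10
  3 → 6: 5/5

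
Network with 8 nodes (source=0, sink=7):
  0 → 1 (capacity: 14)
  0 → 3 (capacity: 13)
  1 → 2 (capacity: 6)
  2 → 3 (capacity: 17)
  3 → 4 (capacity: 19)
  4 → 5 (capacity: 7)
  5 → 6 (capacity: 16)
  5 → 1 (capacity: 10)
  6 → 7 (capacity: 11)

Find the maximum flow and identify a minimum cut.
Max flow = 7, Min cut edges: (4,5)

Maximum flow: 7
Minimum cut: (4,5)
Partition: S = [0, 1, 2, 3, 4], T = [5, 6, 7]

Max-flow min-cut theorem verified: both equal 7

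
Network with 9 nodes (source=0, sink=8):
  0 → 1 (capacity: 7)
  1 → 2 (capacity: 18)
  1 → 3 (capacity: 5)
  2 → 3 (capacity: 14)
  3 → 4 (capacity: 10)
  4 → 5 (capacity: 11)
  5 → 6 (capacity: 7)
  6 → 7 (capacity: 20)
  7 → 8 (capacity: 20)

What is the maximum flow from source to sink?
Maximum flow = 7

Max flow: 7

Flow assignment:
  0 → 1: 7/7
  1 → 2: 2/18
  1 → 3: 5/5
  2 → 3: 2/14
  3 → 4: 7/10
  4 → 5: 7/11
  5 → 6: 7/7
  6 → 7: 7/20
  7 → 8: 7/20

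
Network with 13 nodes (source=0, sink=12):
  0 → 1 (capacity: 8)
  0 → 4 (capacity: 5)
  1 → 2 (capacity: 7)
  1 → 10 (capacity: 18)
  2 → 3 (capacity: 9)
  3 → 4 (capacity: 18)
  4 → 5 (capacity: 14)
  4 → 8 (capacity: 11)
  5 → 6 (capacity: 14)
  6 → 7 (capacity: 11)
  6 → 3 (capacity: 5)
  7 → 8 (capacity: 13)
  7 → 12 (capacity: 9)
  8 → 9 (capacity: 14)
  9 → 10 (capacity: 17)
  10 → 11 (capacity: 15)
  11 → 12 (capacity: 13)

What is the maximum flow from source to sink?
Maximum flow = 13

Max flow: 13

Flow assignment:
  0 → 1: 8/8
  0 → 4: 5/5
  1 → 10: 8/18
  4 → 5: 5/14
  5 → 6: 5/14
  6 → 7: 5/11
  7 → 12: 5/9
  10 → 11: 8/15
  11 → 12: 8/13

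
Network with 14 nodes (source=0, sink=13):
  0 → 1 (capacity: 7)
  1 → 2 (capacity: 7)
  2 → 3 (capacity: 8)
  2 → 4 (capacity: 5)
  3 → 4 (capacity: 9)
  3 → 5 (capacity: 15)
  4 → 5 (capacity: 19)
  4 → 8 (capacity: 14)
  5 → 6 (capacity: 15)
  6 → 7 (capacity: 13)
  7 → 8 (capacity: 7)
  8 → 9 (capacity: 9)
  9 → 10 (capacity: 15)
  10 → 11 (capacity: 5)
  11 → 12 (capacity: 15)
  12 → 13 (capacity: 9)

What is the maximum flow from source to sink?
Maximum flow = 5

Max flow: 5

Flow assignment:
  0 → 1: 5/7
  1 → 2: 5/7
  2 → 3: 2/8
  2 → 4: 3/5
  3 → 4: 2/9
  4 → 8: 5/14
  8 → 9: 5/9
  9 → 10: 5/15
  10 → 11: 5/5
  11 → 12: 5/15
  12 → 13: 5/9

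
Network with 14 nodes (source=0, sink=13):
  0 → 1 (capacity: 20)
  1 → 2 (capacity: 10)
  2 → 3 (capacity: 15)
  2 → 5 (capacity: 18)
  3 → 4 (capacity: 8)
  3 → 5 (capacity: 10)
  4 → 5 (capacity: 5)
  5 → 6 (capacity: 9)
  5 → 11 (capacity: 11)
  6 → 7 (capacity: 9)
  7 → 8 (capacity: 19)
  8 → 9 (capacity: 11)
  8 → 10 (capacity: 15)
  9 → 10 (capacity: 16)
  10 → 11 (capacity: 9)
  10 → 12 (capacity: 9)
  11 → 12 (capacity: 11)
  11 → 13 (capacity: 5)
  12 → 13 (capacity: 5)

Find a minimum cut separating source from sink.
Min cut value = 10, edges: (11,13), (12,13)

Min cut value: 10
Partition: S = [0, 1, 2, 3, 4, 5, 6, 7, 8, 9, 10, 11, 12], T = [13]
Cut edges: (11,13), (12,13)

By max-flow min-cut theorem, max flow = min cut = 10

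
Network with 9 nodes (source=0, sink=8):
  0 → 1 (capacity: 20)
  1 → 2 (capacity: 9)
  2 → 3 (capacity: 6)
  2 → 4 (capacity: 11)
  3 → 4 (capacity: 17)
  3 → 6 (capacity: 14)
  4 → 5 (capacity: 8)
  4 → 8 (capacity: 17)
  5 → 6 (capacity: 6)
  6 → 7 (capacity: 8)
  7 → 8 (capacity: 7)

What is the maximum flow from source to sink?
Maximum flow = 9

Max flow: 9

Flow assignment:
  0 → 1: 9/20
  1 → 2: 9/9
  2 → 4: 9/11
  4 → 8: 9/17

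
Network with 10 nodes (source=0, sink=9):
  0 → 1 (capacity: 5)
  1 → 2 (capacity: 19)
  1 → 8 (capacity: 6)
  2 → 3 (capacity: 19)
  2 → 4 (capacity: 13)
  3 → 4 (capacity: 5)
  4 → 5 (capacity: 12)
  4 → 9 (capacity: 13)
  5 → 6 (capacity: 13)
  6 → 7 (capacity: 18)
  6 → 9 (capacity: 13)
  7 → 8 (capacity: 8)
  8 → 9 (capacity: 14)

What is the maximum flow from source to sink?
Maximum flow = 5

Max flow: 5

Flow assignment:
  0 → 1: 5/5
  1 → 8: 5/6
  8 → 9: 5/14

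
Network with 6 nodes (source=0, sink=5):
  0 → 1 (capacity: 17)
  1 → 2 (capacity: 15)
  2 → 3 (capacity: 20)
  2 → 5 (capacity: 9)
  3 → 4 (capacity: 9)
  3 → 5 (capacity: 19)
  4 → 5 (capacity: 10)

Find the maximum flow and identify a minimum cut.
Max flow = 15, Min cut edges: (1,2)

Maximum flow: 15
Minimum cut: (1,2)
Partition: S = [0, 1], T = [2, 3, 4, 5]

Max-flow min-cut theorem verified: both equal 15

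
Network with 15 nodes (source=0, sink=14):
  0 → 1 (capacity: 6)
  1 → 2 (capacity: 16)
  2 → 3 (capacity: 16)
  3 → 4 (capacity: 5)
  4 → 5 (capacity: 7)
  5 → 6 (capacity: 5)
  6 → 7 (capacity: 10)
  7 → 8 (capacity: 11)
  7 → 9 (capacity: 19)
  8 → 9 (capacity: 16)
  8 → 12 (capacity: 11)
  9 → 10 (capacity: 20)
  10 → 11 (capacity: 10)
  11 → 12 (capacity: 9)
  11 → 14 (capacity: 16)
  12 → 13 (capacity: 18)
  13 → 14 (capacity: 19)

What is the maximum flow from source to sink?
Maximum flow = 5

Max flow: 5

Flow assignment:
  0 → 1: 5/6
  1 → 2: 5/16
  2 → 3: 5/16
  3 → 4: 5/5
  4 → 5: 5/7
  5 → 6: 5/5
  6 → 7: 5/10
  7 → 8: 5/11
  8 → 12: 5/11
  12 → 13: 5/18
  13 → 14: 5/19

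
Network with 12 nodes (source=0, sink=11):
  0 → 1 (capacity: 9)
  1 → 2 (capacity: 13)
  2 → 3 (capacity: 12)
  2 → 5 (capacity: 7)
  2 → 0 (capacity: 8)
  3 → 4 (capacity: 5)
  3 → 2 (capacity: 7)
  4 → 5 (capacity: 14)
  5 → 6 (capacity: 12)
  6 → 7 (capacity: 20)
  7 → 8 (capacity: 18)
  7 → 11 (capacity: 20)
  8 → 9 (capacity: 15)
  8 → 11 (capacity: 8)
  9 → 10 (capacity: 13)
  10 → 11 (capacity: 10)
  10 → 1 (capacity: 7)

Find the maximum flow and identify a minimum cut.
Max flow = 9, Min cut edges: (0,1)

Maximum flow: 9
Minimum cut: (0,1)
Partition: S = [0], T = [1, 2, 3, 4, 5, 6, 7, 8, 9, 10, 11]

Max-flow min-cut theorem verified: both equal 9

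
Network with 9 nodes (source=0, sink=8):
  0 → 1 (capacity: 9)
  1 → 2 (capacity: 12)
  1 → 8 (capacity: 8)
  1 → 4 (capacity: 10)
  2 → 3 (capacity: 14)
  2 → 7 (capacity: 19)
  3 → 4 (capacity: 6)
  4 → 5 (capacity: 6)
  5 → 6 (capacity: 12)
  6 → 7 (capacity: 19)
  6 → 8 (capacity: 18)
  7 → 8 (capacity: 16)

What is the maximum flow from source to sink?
Maximum flow = 9

Max flow: 9

Flow assignment:
  0 → 1: 9/9
  1 → 2: 1/12
  1 → 8: 8/8
  2 → 7: 1/19
  7 → 8: 1/16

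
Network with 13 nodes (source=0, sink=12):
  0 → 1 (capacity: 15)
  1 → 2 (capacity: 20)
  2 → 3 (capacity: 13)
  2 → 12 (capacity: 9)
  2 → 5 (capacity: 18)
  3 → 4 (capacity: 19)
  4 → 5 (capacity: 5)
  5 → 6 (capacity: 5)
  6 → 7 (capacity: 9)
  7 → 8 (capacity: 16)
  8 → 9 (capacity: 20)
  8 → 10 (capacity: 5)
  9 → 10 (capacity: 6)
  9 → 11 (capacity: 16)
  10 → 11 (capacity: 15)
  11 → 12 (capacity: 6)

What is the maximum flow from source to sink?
Maximum flow = 14

Max flow: 14

Flow assignment:
  0 → 1: 14/15
  1 → 2: 14/20
  2 → 12: 9/9
  2 → 5: 5/18
  5 → 6: 5/5
  6 → 7: 5/9
  7 → 8: 5/16
  8 → 9: 5/20
  9 → 11: 5/16
  11 → 12: 5/6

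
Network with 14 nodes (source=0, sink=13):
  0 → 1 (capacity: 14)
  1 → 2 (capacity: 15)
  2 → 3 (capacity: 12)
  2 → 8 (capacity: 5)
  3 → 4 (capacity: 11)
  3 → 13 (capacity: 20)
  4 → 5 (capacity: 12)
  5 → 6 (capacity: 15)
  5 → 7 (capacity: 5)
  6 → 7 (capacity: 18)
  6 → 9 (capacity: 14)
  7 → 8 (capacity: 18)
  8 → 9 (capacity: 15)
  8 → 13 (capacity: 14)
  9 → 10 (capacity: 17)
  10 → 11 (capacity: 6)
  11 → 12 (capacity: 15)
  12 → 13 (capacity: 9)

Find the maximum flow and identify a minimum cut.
Max flow = 14, Min cut edges: (0,1)

Maximum flow: 14
Minimum cut: (0,1)
Partition: S = [0], T = [1, 2, 3, 4, 5, 6, 7, 8, 9, 10, 11, 12, 13]

Max-flow min-cut theorem verified: both equal 14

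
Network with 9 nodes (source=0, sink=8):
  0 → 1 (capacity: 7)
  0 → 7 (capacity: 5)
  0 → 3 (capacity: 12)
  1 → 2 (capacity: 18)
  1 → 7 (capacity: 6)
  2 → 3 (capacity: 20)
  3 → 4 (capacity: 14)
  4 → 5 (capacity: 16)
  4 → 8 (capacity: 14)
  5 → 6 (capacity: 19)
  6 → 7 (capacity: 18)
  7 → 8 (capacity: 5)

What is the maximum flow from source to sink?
Maximum flow = 19

Max flow: 19

Flow assignment:
  0 → 1: 7/7
  0 → 7: 5/5
  0 → 3: 7/12
  1 → 2: 7/18
  2 → 3: 7/20
  3 → 4: 14/14
  4 → 8: 14/14
  7 → 8: 5/5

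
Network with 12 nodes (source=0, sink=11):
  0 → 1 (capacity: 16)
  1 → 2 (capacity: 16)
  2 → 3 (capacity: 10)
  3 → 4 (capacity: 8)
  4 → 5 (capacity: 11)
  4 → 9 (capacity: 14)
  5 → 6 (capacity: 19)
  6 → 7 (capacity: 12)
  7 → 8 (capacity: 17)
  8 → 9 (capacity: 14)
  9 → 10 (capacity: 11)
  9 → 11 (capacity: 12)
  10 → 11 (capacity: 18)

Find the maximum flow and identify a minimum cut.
Max flow = 8, Min cut edges: (3,4)

Maximum flow: 8
Minimum cut: (3,4)
Partition: S = [0, 1, 2, 3], T = [4, 5, 6, 7, 8, 9, 10, 11]

Max-flow min-cut theorem verified: both equal 8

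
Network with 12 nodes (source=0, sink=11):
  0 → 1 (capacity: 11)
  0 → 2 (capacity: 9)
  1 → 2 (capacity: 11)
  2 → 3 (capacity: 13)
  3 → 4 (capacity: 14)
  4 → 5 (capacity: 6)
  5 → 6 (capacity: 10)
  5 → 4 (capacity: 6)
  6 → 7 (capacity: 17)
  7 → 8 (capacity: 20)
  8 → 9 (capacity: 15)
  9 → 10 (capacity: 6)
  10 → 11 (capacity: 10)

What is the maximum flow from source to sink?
Maximum flow = 6

Max flow: 6

Flow assignment:
  0 → 1: 6/11
  1 → 2: 6/11
  2 → 3: 6/13
  3 → 4: 6/14
  4 → 5: 6/6
  5 → 6: 6/10
  6 → 7: 6/17
  7 → 8: 6/20
  8 → 9: 6/15
  9 → 10: 6/6
  10 → 11: 6/10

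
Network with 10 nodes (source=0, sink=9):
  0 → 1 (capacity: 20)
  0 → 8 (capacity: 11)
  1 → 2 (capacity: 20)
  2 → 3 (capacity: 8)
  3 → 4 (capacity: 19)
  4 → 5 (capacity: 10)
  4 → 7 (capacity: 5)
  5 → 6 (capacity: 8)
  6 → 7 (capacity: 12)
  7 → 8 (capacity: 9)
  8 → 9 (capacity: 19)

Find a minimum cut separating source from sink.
Min cut value = 19, edges: (8,9)

Min cut value: 19
Partition: S = [0, 1, 2, 3, 4, 5, 6, 7, 8], T = [9]
Cut edges: (8,9)

By max-flow min-cut theorem, max flow = min cut = 19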